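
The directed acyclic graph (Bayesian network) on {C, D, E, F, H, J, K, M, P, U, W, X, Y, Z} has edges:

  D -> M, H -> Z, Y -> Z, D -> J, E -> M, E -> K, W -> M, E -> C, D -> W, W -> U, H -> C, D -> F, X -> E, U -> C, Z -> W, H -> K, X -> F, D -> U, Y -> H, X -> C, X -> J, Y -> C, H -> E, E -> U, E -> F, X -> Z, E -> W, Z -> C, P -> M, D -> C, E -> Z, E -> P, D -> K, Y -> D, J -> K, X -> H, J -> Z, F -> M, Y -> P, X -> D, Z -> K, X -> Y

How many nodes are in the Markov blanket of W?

The Markov blanket of a node is its parents, its children, and the other parents of its children.
W has parents D, E, Z.
W has children M, U.
For each child, the remaining parents (spouses of W):
  U's other parents are D, E.
  M also has parents D, E, F, P.
MB(W) = {D, E, F, M, P, U, Z}, which has 7 nodes.

7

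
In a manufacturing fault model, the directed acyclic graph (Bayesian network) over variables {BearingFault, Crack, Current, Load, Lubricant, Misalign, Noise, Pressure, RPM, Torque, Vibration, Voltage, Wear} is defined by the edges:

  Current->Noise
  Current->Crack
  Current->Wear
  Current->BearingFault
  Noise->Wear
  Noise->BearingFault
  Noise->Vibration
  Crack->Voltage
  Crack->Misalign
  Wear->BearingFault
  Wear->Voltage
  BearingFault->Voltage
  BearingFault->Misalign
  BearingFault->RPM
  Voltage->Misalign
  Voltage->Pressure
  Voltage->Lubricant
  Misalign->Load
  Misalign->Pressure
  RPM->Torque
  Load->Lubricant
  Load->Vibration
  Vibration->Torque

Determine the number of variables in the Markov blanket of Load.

5

Recall MB(v) = parents ∪ children ∪ spouses, where spouses are the other parents of v's children.
Load's parents: Misalign.
Children of Load: Lubricant, Vibration.
Other parents of Load's children:
  parents(Lubricant) \ {Load} = {Voltage}.
  Vibration also has parent Noise.
MB(Load) = {Lubricant, Misalign, Noise, Vibration, Voltage}, which has 5 nodes.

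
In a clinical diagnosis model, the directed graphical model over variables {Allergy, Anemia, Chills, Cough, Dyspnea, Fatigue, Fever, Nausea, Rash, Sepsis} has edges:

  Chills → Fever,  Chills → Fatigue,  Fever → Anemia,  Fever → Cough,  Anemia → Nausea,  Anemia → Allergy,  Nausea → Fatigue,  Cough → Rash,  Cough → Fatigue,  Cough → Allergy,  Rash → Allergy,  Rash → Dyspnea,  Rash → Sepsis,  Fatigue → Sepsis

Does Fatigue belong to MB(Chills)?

Yes

Fatigue is a child of Chills.
So Fatigue ∈ MB(Chills).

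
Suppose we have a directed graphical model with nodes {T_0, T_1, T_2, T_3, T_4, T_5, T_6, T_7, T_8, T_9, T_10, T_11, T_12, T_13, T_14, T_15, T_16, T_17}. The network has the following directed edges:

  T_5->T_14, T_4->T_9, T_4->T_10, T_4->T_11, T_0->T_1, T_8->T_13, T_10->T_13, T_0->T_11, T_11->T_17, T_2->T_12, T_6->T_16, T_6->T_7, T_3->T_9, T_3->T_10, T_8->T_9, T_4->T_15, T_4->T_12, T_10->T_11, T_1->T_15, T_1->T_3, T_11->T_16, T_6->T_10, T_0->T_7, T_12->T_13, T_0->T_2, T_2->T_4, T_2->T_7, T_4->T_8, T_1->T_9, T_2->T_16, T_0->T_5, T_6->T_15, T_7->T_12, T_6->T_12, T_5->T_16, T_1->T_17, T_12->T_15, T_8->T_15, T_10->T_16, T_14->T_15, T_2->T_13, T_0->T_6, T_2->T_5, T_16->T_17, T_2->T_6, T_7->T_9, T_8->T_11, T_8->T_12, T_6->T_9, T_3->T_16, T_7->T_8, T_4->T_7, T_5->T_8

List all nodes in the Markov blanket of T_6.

A node's Markov blanket = Pa ∪ Ch ∪ (parents of Ch other than the node itself).
Children of T_6: T_7, T_9, T_10, T_12, T_15, T_16.
Parents of T_6: T_0, T_2.
Other parents of T_6's children:
  parents(T_7) \ {T_6} = {T_0, T_2, T_4}.
  parents(T_9) \ {T_6} = {T_1, T_3, T_4, T_7, T_8}.
  parents(T_10) \ {T_6} = {T_3, T_4}.
  T_12 also has parents T_2, T_4, T_7, T_8.
  T_15's other parents are T_1, T_4, T_8, T_12, T_14.
  parents(T_16) \ {T_6} = {T_2, T_3, T_5, T_10, T_11}.
Union: {T_0, T_2} ∪ {T_7, T_9, T_10, T_12, T_15, T_16} ∪ {T_0, T_1, T_2, T_3, T_4, T_5, T_7, T_8, T_10, T_11, T_12, T_14} = {T_0, T_1, T_2, T_3, T_4, T_5, T_7, T_8, T_9, T_10, T_11, T_12, T_14, T_15, T_16}.

{T_0, T_1, T_2, T_3, T_4, T_5, T_7, T_8, T_9, T_10, T_11, T_12, T_14, T_15, T_16}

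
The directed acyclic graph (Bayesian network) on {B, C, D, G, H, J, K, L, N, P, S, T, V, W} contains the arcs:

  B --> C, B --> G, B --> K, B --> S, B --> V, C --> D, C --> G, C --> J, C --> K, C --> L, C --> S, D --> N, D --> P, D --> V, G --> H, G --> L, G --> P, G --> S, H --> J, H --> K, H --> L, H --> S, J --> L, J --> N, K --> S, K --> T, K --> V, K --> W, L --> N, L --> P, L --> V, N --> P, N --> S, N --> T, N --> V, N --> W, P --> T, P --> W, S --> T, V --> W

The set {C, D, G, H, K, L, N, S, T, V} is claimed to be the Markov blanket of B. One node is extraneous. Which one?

T

The Markov blanket of a node is its parents, its children, and the other parents of its children.
B has children C, G, K, S, V.
Parents of B: none.
For each child, the remaining parents (spouses of B):
  C: —
  G: C
  K: C, H
  S: C, G, H, K, N
  V: D, K, L, N
MB(B) = {C, D, G, H, K, L, N, S, V}.
T is neither a parent, child, nor co-parent of B, so it does not belong.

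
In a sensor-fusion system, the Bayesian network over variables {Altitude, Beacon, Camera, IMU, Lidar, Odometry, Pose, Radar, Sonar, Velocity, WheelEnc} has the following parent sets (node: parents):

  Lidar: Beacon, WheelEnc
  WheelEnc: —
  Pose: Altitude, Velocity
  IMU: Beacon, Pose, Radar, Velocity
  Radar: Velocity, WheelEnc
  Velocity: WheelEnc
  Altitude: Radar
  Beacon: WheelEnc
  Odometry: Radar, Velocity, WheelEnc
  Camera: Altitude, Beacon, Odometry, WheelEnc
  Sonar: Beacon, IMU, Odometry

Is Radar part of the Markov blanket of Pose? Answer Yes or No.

Radar is a co-parent of Pose: both are parents of IMU.
So Radar ∈ MB(Pose).

Yes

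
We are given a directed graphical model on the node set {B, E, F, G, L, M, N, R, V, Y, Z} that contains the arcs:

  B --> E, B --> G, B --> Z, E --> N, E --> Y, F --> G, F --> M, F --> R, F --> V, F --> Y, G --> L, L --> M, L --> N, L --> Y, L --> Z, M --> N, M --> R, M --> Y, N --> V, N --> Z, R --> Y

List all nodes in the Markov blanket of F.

{B, E, G, L, M, N, R, V, Y}

The Markov blanket of a node is its parents, its children, and the other parents of its children.
F's children: G, M, R, V, Y.
Parents of F: none.
Parents of each child, excluding F:
  G's other parent is B.
  M's other parent is L.
  parents(R) \ {F} = {M}.
  V also has parent N.
  Y's other parents are E, L, M, R.
Union: {} ∪ {G, M, R, V, Y} ∪ {B, E, L, M, N, R} = {B, E, G, L, M, N, R, V, Y}.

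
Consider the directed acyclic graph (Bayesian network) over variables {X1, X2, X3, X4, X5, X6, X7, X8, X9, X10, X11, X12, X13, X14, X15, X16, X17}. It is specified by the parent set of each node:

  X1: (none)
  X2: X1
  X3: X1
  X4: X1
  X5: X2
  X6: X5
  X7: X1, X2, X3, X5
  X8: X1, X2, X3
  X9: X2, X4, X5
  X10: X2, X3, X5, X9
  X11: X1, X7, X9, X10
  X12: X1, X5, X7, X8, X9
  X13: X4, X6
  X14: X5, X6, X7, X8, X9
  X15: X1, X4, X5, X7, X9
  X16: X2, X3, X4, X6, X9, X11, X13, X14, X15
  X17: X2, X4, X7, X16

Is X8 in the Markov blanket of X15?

Recall MB(v) = parents ∪ children ∪ spouses, where spouses are the other parents of v's children.
X15's parents: X1, X4, X5, X7, X9.
Ch(X15) = {X16}.
Co-parents of X15 (other parents of its children):
  X16: X2, X3, X4, X6, X9, X11, X13, X14
MB(X15) = {X1, X2, X3, X4, X5, X6, X7, X9, X11, X13, X14, X16}; X8 is not in this set.

No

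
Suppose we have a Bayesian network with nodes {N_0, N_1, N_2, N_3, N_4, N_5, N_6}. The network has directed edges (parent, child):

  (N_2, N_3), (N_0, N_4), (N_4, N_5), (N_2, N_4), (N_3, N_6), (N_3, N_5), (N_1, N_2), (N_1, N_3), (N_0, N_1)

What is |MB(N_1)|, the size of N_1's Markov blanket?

A node's Markov blanket = Pa ∪ Ch ∪ (parents of Ch other than the node itself).
N_1's children: N_2, N_3.
N_1 has parent N_0.
Parents of each child, excluding N_1:
  N_2: —
  N_3: N_2
MB(N_1) = {N_0, N_2, N_3}, which has 3 nodes.

3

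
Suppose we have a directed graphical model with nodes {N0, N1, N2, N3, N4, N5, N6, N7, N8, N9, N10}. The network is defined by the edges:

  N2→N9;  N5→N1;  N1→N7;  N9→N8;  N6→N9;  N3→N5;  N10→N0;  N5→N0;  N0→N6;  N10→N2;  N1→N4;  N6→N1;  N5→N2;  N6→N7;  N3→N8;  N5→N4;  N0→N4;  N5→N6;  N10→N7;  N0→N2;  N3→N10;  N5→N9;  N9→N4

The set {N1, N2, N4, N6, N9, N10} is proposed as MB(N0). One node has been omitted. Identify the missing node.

Parents of N0: N5, N10.
Children of N0: N2, N4, N6.
Parents of each child, excluding N0:
  N6: N5
  N2: N5, N10
  N4: N1, N5, N9
MB(N0) = {N1, N2, N4, N5, N6, N9, N10}.
Comparing with the claimed set, N5 is missing.

N5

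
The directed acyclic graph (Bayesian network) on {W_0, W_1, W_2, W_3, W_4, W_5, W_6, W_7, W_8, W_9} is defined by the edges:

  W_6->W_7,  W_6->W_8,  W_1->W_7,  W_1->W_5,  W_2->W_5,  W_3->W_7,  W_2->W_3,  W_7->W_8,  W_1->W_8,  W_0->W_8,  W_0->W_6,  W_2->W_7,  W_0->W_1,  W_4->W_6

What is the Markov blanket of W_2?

W_2's parents: none.
W_2 has children W_3, W_5, W_7.
Other parents of W_2's children:
  W_3: —
  W_5: W_1
  W_7: W_1, W_3, W_6
So the Markov blanket of W_2 is {W_1, W_3, W_5, W_6, W_7}.

{W_1, W_3, W_5, W_6, W_7}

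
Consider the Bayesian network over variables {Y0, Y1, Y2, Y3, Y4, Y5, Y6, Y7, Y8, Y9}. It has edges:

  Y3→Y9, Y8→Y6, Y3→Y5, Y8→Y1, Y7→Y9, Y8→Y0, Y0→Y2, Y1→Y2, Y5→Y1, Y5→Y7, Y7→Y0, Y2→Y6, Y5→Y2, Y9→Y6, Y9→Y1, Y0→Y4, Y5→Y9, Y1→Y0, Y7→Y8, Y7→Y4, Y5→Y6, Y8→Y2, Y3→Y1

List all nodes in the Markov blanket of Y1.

{Y0, Y2, Y3, Y5, Y7, Y8, Y9}

The Markov blanket of a node is its parents, its children, and the other parents of its children.
Y1's parents: Y3, Y5, Y8, Y9.
Y1 has children Y0, Y2.
Other parents of Y1's children:
  parents(Y0) \ {Y1} = {Y7, Y8}.
  Y2 also has parents Y0, Y5, Y8.
Taking the union gives {Y0, Y2, Y3, Y5, Y7, Y8, Y9}.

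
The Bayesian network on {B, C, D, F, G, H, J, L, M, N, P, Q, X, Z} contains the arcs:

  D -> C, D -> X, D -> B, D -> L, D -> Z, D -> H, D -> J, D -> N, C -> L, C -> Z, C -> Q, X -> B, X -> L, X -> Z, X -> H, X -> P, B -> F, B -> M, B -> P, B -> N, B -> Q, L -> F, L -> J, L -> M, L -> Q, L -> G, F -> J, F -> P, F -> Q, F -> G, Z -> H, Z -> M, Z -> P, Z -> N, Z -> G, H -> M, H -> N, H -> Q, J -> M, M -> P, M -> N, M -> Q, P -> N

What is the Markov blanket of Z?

The Markov blanket of a node is its parents, its children, and the other parents of its children.
Ch(Z) = {G, H, M, N, P}.
Pa(Z) = {C, D, X}.
For each child, the remaining parents (spouses of Z):
  H: D, X
  M: B, H, J, L
  P: B, F, M, X
  N: B, D, H, M, P
  G: F, L
Taking the union gives {B, C, D, F, G, H, J, L, M, N, P, X}.

{B, C, D, F, G, H, J, L, M, N, P, X}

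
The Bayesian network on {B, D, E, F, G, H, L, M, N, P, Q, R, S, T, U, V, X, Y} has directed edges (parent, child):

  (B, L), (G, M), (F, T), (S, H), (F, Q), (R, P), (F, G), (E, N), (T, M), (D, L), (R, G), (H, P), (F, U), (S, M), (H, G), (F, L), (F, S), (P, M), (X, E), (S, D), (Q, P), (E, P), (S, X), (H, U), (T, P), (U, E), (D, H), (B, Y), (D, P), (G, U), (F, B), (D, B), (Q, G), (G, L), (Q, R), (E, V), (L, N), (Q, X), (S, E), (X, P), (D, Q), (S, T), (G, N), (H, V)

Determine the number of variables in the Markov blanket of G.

Recall MB(v) = parents ∪ children ∪ spouses, where spouses are the other parents of v's children.
G has parents F, H, Q, R.
Children of G: L, M, N, U.
Parents of each child, excluding G:
  U's other parents are F, H.
  parents(L) \ {G} = {B, D, F}.
  N also has parents E, L.
  M's other parents are P, S, T.
MB(G) = {B, D, E, F, H, L, M, N, P, Q, R, S, T, U}, which has 14 nodes.

14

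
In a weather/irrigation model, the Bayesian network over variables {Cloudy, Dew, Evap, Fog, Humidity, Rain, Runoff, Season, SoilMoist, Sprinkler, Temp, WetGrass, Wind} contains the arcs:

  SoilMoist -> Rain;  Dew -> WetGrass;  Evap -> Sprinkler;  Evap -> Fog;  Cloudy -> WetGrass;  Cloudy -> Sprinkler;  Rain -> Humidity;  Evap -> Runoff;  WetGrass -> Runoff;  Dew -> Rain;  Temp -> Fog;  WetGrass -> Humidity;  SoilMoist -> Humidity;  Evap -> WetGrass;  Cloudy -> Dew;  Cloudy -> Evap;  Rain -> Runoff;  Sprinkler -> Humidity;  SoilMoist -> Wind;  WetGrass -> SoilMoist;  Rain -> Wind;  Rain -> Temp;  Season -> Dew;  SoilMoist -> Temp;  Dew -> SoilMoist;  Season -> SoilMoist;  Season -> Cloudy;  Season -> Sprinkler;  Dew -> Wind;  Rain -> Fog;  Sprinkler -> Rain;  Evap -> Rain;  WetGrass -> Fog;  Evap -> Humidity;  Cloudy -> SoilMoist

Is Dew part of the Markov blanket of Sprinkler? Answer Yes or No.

Dew is a co-parent of Sprinkler: both are parents of Rain.
So Dew ∈ MB(Sprinkler).

Yes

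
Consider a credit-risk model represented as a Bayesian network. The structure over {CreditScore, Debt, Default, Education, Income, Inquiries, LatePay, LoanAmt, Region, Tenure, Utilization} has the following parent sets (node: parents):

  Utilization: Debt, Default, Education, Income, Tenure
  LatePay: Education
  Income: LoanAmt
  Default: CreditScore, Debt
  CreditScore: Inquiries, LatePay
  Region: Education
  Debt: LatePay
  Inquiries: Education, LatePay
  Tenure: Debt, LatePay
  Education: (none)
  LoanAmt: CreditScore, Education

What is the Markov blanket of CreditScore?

{Debt, Default, Education, Inquiries, LatePay, LoanAmt}

Recall MB(v) = parents ∪ children ∪ spouses, where spouses are the other parents of v's children.
Ch(CreditScore) = {Default, LoanAmt}.
CreditScore's parents: Inquiries, LatePay.
Parents of each child, excluding CreditScore:
  Default also has parent Debt.
  LoanAmt's other parent is Education.
Taking the union gives {Debt, Default, Education, Inquiries, LatePay, LoanAmt}.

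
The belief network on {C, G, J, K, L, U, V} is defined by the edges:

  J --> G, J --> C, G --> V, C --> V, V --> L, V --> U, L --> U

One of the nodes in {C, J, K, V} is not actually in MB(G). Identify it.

K

Pa(G) = {J}.
G's children: V.
Parents of each child, excluding G:
  V also has parent C.
MB(G) = {C, J, V}.
K is neither a parent, child, nor co-parent of G, so it does not belong.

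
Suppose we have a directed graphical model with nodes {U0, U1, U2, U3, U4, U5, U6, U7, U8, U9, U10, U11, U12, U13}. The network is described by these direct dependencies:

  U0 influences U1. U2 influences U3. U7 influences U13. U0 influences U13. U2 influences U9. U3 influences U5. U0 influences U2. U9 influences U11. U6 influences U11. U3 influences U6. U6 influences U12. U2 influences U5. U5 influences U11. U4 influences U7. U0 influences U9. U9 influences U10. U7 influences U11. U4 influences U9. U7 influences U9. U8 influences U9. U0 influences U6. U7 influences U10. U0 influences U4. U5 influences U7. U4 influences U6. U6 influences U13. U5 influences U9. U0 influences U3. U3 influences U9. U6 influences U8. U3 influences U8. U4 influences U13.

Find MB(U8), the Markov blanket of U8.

A node's Markov blanket = Pa ∪ Ch ∪ (parents of Ch other than the node itself).
U8 has parents U3, U6.
U8's children: U9.
Parents of each child, excluding U8:
  U9's other parents are U0, U2, U3, U4, U5, U7.
So the Markov blanket of U8 is {U0, U2, U3, U4, U5, U6, U7, U9}.

{U0, U2, U3, U4, U5, U6, U7, U9}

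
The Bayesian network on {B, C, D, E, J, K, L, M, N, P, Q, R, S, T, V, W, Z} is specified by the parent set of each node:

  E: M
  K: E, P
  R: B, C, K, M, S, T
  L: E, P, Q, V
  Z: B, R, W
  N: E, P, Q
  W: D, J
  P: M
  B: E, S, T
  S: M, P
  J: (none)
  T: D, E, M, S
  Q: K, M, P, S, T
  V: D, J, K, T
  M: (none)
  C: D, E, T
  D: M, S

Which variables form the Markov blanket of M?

Recall MB(v) = parents ∪ children ∪ spouses, where spouses are the other parents of v's children.
M has children D, E, P, Q, R, S, T.
Parents of M: none.
Parents of each child, excluding M:
  P: no additional parents.
  E: no additional parents.
  S's other parent is P.
  D's other parent is S.
  T's other parents are D, E, S.
  parents(Q) \ {M} = {K, P, S, T}.
  parents(R) \ {M} = {B, C, K, S, T}.
MB(M) = {B, C, D, E, K, P, Q, R, S, T}.

{B, C, D, E, K, P, Q, R, S, T}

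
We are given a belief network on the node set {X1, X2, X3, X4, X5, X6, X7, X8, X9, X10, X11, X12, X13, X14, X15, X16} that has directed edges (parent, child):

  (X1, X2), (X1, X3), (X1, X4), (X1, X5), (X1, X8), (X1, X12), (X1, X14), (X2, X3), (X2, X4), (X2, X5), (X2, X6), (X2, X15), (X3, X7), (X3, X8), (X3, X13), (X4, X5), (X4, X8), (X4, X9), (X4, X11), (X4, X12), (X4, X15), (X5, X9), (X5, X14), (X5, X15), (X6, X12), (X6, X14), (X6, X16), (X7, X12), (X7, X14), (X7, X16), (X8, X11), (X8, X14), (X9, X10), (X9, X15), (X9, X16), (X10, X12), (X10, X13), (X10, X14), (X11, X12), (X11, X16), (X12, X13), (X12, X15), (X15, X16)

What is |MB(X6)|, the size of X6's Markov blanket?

A node's Markov blanket = Pa ∪ Ch ∪ (parents of Ch other than the node itself).
X6 has children X12, X14, X16.
Pa(X6) = {X2}.
Parents of each child, excluding X6:
  parents(X12) \ {X6} = {X1, X4, X7, X10, X11}.
  X14 also has parents X1, X5, X7, X8, X10.
  parents(X16) \ {X6} = {X7, X9, X11, X15}.
MB(X6) = {X1, X2, X4, X5, X7, X8, X9, X10, X11, X12, X14, X15, X16}, which has 13 nodes.

13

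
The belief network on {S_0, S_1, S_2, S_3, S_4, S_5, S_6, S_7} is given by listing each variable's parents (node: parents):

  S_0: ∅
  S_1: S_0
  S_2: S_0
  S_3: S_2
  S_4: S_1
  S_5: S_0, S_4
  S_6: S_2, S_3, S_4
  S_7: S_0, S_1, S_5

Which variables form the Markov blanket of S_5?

{S_0, S_1, S_4, S_7}

Recall MB(v) = parents ∪ children ∪ spouses, where spouses are the other parents of v's children.
S_5 has child S_7.
Parents of S_5: S_0, S_4.
For each child, the remaining parents (spouses of S_5):
  S_7 also has parents S_0, S_1.
So the Markov blanket of S_5 is {S_0, S_1, S_4, S_7}.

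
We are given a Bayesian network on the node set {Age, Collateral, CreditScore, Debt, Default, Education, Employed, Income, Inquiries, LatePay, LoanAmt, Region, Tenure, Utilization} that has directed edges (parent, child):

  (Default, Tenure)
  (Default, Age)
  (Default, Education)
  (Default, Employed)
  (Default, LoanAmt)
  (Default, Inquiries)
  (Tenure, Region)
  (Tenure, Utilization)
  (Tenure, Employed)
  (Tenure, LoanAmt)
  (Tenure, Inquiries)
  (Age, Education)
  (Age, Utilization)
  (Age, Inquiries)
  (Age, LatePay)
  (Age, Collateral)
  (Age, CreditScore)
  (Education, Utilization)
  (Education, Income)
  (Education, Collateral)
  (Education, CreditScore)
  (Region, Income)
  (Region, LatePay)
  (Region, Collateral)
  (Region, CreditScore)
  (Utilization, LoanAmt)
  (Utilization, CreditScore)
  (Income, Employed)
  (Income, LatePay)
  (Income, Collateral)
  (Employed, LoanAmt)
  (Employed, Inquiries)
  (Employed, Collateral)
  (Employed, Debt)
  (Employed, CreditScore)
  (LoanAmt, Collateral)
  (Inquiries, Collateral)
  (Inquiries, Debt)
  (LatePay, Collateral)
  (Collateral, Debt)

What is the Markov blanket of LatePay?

By definition, MB(LatePay) is built from LatePay's parents, LatePay's children, and the co-parents of LatePay.
LatePay's parents: Age, Income, Region.
Children of LatePay: Collateral.
For each child, the remaining parents (spouses of LatePay):
  parents(Collateral) \ {LatePay} = {Age, Education, Employed, Income, Inquiries, LoanAmt, Region}.
So the Markov blanket of LatePay is {Age, Collateral, Education, Employed, Income, Inquiries, LoanAmt, Region}.

{Age, Collateral, Education, Employed, Income, Inquiries, LoanAmt, Region}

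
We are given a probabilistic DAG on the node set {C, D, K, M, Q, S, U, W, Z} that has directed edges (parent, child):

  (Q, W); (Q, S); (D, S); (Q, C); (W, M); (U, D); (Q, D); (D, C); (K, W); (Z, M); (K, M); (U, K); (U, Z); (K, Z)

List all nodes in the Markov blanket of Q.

The Markov blanket of a node is its parents, its children, and the other parents of its children.
Q's parents: none.
Q has children C, D, S, W.
Other parents of Q's children:
  D's other parent is U.
  W's other parent is K.
  S also has parent D.
  parents(C) \ {Q} = {D}.
So the Markov blanket of Q is {C, D, K, S, U, W}.

{C, D, K, S, U, W}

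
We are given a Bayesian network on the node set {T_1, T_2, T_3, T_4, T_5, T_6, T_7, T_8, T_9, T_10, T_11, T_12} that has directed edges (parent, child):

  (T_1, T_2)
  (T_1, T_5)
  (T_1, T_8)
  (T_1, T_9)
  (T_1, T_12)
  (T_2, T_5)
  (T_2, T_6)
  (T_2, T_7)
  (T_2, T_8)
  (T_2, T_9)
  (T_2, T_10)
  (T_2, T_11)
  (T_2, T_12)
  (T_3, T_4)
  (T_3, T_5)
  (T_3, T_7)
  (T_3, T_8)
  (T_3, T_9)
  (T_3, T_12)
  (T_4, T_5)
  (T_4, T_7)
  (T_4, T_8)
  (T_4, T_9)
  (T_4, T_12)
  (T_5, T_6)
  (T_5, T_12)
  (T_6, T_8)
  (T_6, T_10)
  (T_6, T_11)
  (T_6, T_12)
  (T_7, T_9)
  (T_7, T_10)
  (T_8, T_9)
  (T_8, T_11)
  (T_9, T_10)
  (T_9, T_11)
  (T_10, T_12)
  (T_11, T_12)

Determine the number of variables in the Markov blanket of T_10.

T_10's parents: T_2, T_6, T_7, T_9.
T_10's children: T_12.
Other parents of T_10's children:
  T_12 also has parents T_1, T_2, T_3, T_4, T_5, T_6, T_11.
MB(T_10) = {T_1, T_2, T_3, T_4, T_5, T_6, T_7, T_9, T_11, T_12}, which has 10 nodes.

10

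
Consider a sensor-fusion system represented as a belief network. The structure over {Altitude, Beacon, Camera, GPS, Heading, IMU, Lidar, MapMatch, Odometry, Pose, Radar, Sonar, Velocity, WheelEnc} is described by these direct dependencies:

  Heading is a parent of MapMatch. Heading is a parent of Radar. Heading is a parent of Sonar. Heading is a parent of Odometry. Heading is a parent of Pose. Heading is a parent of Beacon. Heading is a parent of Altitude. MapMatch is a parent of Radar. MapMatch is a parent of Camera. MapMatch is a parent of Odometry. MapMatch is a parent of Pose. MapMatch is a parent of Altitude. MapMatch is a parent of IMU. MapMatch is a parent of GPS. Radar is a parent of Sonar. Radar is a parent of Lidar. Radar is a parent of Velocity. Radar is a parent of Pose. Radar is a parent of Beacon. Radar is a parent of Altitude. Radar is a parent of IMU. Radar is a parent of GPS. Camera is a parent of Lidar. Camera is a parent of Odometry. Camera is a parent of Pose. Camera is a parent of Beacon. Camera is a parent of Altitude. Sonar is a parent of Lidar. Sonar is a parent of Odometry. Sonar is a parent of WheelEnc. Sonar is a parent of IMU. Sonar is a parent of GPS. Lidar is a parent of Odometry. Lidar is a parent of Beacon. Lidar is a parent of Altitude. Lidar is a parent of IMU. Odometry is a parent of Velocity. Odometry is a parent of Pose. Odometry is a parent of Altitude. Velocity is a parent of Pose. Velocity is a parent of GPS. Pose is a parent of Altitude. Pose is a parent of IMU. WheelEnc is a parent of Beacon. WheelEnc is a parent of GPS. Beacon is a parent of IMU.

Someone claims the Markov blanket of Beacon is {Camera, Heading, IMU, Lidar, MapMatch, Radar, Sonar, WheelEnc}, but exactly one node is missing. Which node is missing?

Beacon's parents: Camera, Heading, Lidar, Radar, WheelEnc.
Ch(Beacon) = {IMU}.
Co-parents of Beacon (other parents of its children):
  parents(IMU) \ {Beacon} = {Lidar, MapMatch, Pose, Radar, Sonar}.
MB(Beacon) = {Camera, Heading, IMU, Lidar, MapMatch, Pose, Radar, Sonar, WheelEnc}.
Comparing with the claimed set, Pose is missing.

Pose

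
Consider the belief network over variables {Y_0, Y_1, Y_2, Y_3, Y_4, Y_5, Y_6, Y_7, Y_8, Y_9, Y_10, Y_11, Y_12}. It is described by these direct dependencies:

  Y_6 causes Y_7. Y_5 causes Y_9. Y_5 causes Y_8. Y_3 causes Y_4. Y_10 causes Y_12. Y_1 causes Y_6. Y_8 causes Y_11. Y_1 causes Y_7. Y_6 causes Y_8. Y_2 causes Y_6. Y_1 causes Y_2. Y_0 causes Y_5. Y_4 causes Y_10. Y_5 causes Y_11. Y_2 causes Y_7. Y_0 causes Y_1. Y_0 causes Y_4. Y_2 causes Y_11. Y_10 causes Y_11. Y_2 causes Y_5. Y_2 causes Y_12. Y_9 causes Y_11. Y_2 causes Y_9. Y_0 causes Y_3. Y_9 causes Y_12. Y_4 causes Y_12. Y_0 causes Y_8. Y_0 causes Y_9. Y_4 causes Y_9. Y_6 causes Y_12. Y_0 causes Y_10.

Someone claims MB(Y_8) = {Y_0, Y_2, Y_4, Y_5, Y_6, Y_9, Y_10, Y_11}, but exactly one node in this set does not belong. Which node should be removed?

The Markov blanket of a node is its parents, its children, and the other parents of its children.
Y_8 has child Y_11.
Pa(Y_8) = {Y_0, Y_5, Y_6}.
Other parents of Y_8's children:
  Y_11: Y_2, Y_5, Y_9, Y_10
MB(Y_8) = {Y_0, Y_2, Y_5, Y_6, Y_9, Y_10, Y_11}.
Y_4 is neither a parent, child, nor co-parent of Y_8, so it does not belong.

Y_4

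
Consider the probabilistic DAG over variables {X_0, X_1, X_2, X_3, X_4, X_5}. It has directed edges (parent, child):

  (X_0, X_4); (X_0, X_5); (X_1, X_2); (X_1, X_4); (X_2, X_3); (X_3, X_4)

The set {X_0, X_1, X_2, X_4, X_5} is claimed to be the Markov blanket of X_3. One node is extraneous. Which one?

X_3's parents: X_2.
Ch(X_3) = {X_4}.
Other parents of X_3's children:
  X_4: X_0, X_1
MB(X_3) = {X_0, X_1, X_2, X_4}.
X_5 is neither a parent, child, nor co-parent of X_3, so it does not belong.

X_5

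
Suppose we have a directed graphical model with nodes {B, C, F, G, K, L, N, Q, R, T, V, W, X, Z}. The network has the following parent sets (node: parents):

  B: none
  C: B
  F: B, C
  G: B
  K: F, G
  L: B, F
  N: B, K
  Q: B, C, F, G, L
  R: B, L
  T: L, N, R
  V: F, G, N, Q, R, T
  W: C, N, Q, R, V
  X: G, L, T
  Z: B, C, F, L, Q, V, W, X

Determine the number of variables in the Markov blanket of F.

By definition, MB(F) is built from F's parents, F's children, and the co-parents of F.
F's children: K, L, Q, V, Z.
Parents of F: B, C.
Parents of each child, excluding F:
  K also has parent G.
  parents(L) \ {F} = {B}.
  Q also has parents B, C, G, L.
  V also has parents G, N, Q, R, T.
  Z also has parents B, C, L, Q, V, W, X.
MB(F) = {B, C, G, K, L, N, Q, R, T, V, W, X, Z}, which has 13 nodes.

13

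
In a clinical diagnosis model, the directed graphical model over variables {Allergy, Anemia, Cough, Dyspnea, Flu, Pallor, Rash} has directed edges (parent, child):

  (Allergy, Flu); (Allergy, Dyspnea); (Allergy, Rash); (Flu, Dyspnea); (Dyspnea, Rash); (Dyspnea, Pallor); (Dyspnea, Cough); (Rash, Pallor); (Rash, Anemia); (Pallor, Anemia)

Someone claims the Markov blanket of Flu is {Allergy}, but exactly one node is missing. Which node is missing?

By definition, MB(Flu) is built from Flu's parents, Flu's children, and the co-parents of Flu.
Pa(Flu) = {Allergy}.
Flu's children: Dyspnea.
Co-parents of Flu (other parents of its children):
  Dyspnea's other parent is Allergy.
MB(Flu) = {Allergy, Dyspnea}.
Comparing with the claimed set, Dyspnea is missing.

Dyspnea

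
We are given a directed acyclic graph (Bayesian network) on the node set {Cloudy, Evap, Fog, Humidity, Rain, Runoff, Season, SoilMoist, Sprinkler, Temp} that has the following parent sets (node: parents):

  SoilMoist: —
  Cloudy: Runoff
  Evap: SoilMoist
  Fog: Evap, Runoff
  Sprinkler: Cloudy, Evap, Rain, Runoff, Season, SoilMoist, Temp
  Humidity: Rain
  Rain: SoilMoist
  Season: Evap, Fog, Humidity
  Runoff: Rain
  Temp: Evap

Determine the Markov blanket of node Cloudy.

{Evap, Rain, Runoff, Season, SoilMoist, Sprinkler, Temp}

Pa(Cloudy) = {Runoff}.
Ch(Cloudy) = {Sprinkler}.
Co-parents of Cloudy (other parents of its children):
  Sprinkler also has parents Evap, Rain, Runoff, Season, SoilMoist, Temp.
Taking the union gives {Evap, Rain, Runoff, Season, SoilMoist, Sprinkler, Temp}.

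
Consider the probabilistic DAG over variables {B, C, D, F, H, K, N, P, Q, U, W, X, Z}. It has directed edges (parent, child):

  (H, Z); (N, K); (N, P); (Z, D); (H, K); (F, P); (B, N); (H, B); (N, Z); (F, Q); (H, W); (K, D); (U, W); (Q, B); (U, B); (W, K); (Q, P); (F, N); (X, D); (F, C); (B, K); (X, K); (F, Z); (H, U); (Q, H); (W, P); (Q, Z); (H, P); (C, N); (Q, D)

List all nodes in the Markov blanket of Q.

{B, D, F, H, K, N, P, U, W, X, Z}

By definition, MB(Q) is built from Q's parents, Q's children, and the co-parents of Q.
Pa(Q) = {F}.
Children of Q: B, D, H, P, Z.
Other parents of Q's children:
  H: —
  B: H, U
  P: F, H, N, W
  Z: F, H, N
  D: K, X, Z
MB(Q) = {B, D, F, H, K, N, P, U, W, X, Z}.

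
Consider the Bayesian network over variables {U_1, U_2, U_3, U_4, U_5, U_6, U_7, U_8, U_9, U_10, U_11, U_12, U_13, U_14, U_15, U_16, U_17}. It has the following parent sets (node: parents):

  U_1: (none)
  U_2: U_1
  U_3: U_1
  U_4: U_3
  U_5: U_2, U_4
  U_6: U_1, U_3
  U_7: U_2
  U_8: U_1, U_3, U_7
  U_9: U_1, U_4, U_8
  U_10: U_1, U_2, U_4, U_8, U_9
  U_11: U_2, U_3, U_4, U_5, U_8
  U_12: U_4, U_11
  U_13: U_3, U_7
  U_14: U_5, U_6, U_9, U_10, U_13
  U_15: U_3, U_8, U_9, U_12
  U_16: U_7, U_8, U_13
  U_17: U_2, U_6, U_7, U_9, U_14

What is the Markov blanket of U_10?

A node's Markov blanket = Pa ∪ Ch ∪ (parents of Ch other than the node itself).
U_10 has parents U_1, U_2, U_4, U_8, U_9.
U_10 has child U_14.
Other parents of U_10's children:
  parents(U_14) \ {U_10} = {U_5, U_6, U_9, U_13}.
So the Markov blanket of U_10 is {U_1, U_2, U_4, U_5, U_6, U_8, U_9, U_13, U_14}.

{U_1, U_2, U_4, U_5, U_6, U_8, U_9, U_13, U_14}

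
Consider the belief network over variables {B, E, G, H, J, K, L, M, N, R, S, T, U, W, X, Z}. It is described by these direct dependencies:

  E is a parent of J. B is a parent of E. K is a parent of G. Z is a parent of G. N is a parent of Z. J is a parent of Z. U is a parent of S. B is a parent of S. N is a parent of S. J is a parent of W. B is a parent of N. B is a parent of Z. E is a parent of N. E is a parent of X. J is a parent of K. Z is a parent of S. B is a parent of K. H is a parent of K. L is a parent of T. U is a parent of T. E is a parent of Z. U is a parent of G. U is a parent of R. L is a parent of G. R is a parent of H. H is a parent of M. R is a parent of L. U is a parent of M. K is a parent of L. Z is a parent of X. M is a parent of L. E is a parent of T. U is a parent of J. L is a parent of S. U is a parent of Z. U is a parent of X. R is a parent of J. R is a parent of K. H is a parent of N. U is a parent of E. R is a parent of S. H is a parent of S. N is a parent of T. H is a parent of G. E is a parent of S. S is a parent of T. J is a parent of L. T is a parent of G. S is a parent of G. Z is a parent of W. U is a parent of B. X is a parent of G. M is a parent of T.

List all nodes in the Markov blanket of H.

{B, E, G, J, K, L, M, N, R, S, T, U, X, Z}

By definition, MB(H) is built from H's parents, H's children, and the co-parents of H.
H has children G, K, M, N, S.
Pa(H) = {R}.
Other parents of H's children:
  M also has parent U.
  K also has parents B, J, R.
  N also has parents B, E.
  parents(S) \ {H} = {B, E, L, N, R, U, Z}.
  G's other parents are K, L, S, T, U, X, Z.
Taking the union gives {B, E, G, J, K, L, M, N, R, S, T, U, X, Z}.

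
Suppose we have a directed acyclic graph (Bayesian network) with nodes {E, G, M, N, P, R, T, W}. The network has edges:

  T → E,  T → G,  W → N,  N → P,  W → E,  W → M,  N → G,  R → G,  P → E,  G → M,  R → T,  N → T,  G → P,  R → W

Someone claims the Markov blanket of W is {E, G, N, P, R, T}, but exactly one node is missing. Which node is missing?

W's parents: R.
W's children: E, M, N.
Parents of each child, excluding W:
  N: —
  E: P, T
  M: G
MB(W) = {E, G, M, N, P, R, T}.
Comparing with the claimed set, M is missing.

M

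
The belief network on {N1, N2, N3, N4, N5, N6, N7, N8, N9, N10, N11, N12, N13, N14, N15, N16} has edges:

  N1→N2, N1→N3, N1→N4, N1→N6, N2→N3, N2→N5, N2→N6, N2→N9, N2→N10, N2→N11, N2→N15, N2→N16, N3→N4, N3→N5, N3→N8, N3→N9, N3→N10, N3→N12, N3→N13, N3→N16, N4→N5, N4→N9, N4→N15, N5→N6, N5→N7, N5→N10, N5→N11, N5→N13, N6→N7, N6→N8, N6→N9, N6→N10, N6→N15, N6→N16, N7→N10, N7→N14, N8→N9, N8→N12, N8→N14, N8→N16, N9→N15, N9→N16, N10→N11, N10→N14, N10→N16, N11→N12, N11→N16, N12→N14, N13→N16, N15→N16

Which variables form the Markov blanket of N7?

{N2, N3, N5, N6, N8, N10, N12, N14}

By definition, MB(N7) is built from N7's parents, N7's children, and the co-parents of N7.
Parents of N7: N5, N6.
Ch(N7) = {N10, N14}.
Parents of each child, excluding N7:
  N10 also has parents N2, N3, N5, N6.
  parents(N14) \ {N7} = {N8, N10, N12}.
So the Markov blanket of N7 is {N2, N3, N5, N6, N8, N10, N12, N14}.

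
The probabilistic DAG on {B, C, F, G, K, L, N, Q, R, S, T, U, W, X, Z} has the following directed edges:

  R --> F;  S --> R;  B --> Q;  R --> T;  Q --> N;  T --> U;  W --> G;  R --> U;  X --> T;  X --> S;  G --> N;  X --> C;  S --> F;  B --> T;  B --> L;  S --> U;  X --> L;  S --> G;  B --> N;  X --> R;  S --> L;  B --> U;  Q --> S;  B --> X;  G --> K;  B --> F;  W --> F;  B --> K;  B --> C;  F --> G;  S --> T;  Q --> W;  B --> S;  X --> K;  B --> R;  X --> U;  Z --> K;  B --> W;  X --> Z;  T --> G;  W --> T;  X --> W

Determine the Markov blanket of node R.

The Markov blanket of a node is its parents, its children, and the other parents of its children.
Pa(R) = {B, S, X}.
Children of R: F, T, U.
For each child, the remaining parents (spouses of R):
  F also has parents B, S, W.
  T's other parents are B, S, W, X.
  U's other parents are B, S, T, X.
MB(R) = {B, F, S, T, U, W, X}.

{B, F, S, T, U, W, X}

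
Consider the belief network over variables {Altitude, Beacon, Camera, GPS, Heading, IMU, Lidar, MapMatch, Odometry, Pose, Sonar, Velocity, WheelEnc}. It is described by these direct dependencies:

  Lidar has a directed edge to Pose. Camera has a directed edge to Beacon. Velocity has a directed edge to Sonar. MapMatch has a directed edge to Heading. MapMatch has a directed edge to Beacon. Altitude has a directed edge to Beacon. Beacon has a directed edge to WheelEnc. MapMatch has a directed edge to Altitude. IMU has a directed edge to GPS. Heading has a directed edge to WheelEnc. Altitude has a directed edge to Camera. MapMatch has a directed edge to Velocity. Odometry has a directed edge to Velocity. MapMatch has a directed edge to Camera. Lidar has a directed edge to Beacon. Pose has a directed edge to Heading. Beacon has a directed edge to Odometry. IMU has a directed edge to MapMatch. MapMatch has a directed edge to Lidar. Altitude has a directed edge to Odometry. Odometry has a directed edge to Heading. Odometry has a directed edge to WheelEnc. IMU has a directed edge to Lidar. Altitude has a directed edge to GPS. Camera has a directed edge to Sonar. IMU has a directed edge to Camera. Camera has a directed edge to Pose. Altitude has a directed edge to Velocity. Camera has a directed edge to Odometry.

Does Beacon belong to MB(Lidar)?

Yes

Beacon is a child of Lidar.
So Beacon ∈ MB(Lidar).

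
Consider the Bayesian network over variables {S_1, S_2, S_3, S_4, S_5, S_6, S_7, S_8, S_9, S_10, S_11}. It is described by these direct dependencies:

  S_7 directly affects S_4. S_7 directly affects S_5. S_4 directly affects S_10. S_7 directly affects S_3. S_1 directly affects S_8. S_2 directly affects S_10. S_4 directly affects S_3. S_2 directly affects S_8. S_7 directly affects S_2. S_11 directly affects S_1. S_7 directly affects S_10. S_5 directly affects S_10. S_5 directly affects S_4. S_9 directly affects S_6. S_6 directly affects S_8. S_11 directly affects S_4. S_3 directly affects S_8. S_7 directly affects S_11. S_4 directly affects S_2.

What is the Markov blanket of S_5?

By definition, MB(S_5) is built from S_5's parents, S_5's children, and the co-parents of S_5.
Children of S_5: S_4, S_10.
S_5 has parent S_7.
Parents of each child, excluding S_5:
  S_4: S_7, S_11
  S_10: S_2, S_4, S_7
Union: {S_7} ∪ {S_4, S_10} ∪ {S_2, S_4, S_7, S_11} = {S_2, S_4, S_7, S_10, S_11}.

{S_2, S_4, S_7, S_10, S_11}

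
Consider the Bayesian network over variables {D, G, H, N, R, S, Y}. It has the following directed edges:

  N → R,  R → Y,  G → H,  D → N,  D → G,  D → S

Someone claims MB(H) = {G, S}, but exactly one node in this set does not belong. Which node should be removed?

S

Ch(H) = {}.
H's parents: G.
H has no children, so there are no co-parents.
MB(H) = {G}.
S is neither a parent, child, nor co-parent of H, so it does not belong.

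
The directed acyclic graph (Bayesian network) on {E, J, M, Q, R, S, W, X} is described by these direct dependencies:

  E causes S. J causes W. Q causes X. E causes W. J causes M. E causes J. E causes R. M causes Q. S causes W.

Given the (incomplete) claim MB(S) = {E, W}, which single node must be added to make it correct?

Parents of S: E.
Children of S: W.
Other parents of S's children:
  W also has parents E, J.
MB(S) = {E, J, W}.
Comparing with the claimed set, J is missing.

J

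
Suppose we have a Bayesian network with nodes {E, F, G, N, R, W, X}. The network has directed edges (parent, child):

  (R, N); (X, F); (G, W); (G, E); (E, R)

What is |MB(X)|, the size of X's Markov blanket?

1

A node's Markov blanket = Pa ∪ Ch ∪ (parents of Ch other than the node itself).
X has child F.
X has no parents.
Co-parents of X (other parents of its children):
  F has no other parent.
MB(X) = {F}, which has 1 node.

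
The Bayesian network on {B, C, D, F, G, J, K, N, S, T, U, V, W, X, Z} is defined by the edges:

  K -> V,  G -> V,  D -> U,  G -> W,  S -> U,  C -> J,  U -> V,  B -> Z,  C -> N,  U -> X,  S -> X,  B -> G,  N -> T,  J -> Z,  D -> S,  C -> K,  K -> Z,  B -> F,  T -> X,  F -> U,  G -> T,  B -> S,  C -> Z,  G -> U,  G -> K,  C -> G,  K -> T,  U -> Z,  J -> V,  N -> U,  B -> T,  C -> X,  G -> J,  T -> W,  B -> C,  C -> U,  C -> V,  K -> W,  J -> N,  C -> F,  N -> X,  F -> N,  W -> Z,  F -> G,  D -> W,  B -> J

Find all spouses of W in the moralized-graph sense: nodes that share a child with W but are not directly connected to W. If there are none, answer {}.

Children of W: Z.
  parents(Z) \ {W} = {B, C, J, K, U}.
Excluding nodes already adjacent to W (D, G, K, T, Z), the co-parent-only contribution is {B, C, J, U}.

{B, C, J, U}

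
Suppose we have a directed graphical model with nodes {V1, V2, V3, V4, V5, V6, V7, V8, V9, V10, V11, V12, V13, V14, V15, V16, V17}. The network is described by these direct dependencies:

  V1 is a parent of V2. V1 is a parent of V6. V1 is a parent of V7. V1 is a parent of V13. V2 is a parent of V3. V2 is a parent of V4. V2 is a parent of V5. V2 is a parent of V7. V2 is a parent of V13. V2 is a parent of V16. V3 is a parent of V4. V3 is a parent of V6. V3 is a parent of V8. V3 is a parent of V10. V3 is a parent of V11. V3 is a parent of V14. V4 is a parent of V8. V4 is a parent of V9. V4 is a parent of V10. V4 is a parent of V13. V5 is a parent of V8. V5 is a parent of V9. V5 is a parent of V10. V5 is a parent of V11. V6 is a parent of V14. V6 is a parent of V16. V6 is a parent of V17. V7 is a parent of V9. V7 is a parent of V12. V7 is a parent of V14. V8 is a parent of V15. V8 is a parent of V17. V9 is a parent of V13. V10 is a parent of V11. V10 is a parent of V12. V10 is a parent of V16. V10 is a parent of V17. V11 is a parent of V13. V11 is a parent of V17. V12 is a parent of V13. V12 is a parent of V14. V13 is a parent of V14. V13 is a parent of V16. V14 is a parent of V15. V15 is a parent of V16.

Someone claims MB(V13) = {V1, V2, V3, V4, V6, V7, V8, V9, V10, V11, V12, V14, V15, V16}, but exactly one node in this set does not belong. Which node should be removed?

Recall MB(v) = parents ∪ children ∪ spouses, where spouses are the other parents of v's children.
Parents of V13: V1, V2, V4, V9, V11, V12.
V13 has children V14, V16.
Co-parents of V13 (other parents of its children):
  V14's other parents are V3, V6, V7, V12.
  V16's other parents are V2, V6, V10, V15.
MB(V13) = {V1, V2, V3, V4, V6, V7, V9, V10, V11, V12, V14, V15, V16}.
V8 is neither a parent, child, nor co-parent of V13, so it does not belong.

V8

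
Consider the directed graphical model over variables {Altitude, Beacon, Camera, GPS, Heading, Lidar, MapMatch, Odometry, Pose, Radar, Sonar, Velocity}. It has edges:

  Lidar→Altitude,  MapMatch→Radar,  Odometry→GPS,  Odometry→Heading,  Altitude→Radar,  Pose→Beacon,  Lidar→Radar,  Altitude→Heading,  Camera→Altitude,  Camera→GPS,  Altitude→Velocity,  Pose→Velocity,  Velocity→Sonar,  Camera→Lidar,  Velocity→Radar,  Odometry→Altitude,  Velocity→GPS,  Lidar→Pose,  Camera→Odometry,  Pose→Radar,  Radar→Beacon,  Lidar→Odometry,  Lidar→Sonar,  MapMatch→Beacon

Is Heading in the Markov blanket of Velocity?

No

A node's Markov blanket = Pa ∪ Ch ∪ (parents of Ch other than the node itself).
Parents of Velocity: Altitude, Pose.
Children of Velocity: GPS, Radar, Sonar.
Other parents of Velocity's children:
  parents(Radar) \ {Velocity} = {Altitude, Lidar, MapMatch, Pose}.
  parents(Sonar) \ {Velocity} = {Lidar}.
  GPS's other parents are Camera, Odometry.
MB(Velocity) = {Altitude, Camera, GPS, Lidar, MapMatch, Odometry, Pose, Radar, Sonar}; Heading is not in this set.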